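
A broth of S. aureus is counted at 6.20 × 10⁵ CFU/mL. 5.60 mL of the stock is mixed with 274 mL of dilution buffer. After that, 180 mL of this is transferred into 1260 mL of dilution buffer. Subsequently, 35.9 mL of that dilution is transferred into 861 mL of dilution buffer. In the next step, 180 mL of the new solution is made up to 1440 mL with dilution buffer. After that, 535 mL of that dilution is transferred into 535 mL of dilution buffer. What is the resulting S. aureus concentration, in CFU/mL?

Overall dilution factor = 49.93 × 8 × 24.98 × 8 × 2 = 1.60 × 10⁵.
6.20 × 10⁵ CFU/mL / 1.60 × 10⁵ = 3.88 CFU/mL.

3.88 CFU/mL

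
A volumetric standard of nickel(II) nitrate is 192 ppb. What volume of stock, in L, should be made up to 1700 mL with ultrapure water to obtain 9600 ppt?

9600 ppt = 9.60 ppb.
V₁ = C₂V₂/C₁ = 9.60 × 1700 / 192 = 85.0 mL = 0.0850 L.

0.0850 L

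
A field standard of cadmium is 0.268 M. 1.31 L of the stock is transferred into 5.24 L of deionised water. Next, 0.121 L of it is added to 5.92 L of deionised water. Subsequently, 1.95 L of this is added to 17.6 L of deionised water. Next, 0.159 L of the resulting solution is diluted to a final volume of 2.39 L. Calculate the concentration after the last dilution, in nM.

7120 nM

Overall dilution factor = 5 × 49.93 × 10.03 × 15.03 = 3.76 × 10⁴.
0.268 M / 3.76 × 10⁴ = 7.12 × 10⁻⁶ M = 7120 nM.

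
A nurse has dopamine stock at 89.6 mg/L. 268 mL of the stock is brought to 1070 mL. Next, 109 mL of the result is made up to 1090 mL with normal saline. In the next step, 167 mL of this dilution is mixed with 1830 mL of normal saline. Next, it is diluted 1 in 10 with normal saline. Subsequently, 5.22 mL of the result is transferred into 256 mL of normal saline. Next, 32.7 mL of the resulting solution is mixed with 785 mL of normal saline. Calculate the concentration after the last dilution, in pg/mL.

Overall dilution factor = 3.993 × 10 × 11.96 × 10 × 50.04 × 25.01 = 5.97 × 10⁶.
89.6 mg/L / 5.97 × 10⁶ = 1.50 × 10⁻⁵ mg/L = 15.0 pg/mL.

15.0 pg/mL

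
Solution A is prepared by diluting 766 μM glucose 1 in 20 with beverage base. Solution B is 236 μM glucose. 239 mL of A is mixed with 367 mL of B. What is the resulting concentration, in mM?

0.158 mM

C_A = 766 μM / 20 = 38.3 μM.
C_mix = (C_A·V_A + C_B·V_B)/(V_A + V_B) = (38.3×239 + 236×367) / 606.0 = 158 μM = 0.158 mM.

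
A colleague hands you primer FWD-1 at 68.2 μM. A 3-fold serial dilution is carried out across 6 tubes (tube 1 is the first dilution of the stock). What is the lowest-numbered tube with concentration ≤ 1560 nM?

tube 4

Tube n has concentration 68.2 μM / 3ⁿ.
Need 3ⁿ ≥ 68.2 μM / 1560 nM = 43.7, so n ≥ 3.44.
First such tube: n = 4.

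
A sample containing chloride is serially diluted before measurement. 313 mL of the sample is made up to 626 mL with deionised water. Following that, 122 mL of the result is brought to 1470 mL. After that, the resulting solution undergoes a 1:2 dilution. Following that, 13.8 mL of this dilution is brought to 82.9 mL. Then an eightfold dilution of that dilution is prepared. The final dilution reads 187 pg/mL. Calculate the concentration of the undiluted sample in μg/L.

Overall dilution factor = 2 × 12.05 × 2 × 6.007 × 8 = 2316.
Original = 187 pg/mL × 2316 = 4.33 × 10⁵ pg/mL = 433 μg/L.

433 μg/L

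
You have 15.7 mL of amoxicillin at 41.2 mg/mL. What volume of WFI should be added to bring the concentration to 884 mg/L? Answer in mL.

884 mg/L = 0.884 mg/mL.
V₂ = C₁V₁/C₂ = 41.2 × 15.7 / 0.884 = 732 mL.
Diluent to add = V₂ − V₁ = 732 − 15.7 = 716 mL.

716 mL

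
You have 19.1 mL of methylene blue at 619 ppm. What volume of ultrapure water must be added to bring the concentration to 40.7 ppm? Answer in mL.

271 mL

V₂ = C₁V₁/C₂ = 619 × 19.1 / 40.7 = 290 mL.
Diluent to add = V₂ − V₁ = 290 − 19.1 = 271 mL.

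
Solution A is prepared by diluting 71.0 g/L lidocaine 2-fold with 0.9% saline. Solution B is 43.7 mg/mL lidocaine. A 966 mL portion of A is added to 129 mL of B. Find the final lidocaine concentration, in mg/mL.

36.5 mg/mL

C_A = 71.0 g/L / 2 = 35.5 g/L.
C_B = 43.7 mg/mL = 43.7 g/L.
C_mix = (C_A·V_A + C_B·V_B)/(V_A + V_B) = (35.5×966 + 43.7×129) / 1095 = 36.5 g/L = 36.5 mg/mL.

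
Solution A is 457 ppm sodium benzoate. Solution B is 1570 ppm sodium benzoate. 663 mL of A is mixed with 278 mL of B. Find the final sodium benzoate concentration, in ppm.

786 ppm

C_mix = (C_A·V_A + C_B·V_B)/(V_A + V_B) = (457×663 + 1570×278) / 941.0 = 786 ppm.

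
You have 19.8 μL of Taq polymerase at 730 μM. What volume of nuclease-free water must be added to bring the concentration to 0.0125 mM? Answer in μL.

1140 μL

0.0125 mM = 12.5 μM.
V₂ = C₁V₁/C₂ = 730 × 19.8 / 12.5 = 1156 μL.
Diluent to add = V₂ − V₁ = 1156 − 19.8 = 1140 μL.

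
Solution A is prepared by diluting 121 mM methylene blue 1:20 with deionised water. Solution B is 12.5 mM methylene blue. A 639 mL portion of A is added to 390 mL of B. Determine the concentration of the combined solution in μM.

C_A = 121 mM / 20 = 6.05 mM.
C_mix = (C_A·V_A + C_B·V_B)/(V_A + V_B) = (6.05×639 + 12.5×390) / 1029 = 8.49 mM = 8490 μM.

8490 μM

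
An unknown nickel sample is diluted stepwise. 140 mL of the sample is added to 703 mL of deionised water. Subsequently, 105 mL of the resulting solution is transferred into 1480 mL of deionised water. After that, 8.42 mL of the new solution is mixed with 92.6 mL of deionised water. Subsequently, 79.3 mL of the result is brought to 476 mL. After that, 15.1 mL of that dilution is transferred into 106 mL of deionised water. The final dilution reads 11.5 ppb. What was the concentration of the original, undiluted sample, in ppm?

604 ppm

Overall dilution factor = 6.021 × 15.10 × 12.00 × 6.003 × 8.020 = 5.25 × 10⁴.
Original = 11.5 ppb × 5.25 × 10⁴ = 6.04 × 10⁵ ppb = 604 ppm.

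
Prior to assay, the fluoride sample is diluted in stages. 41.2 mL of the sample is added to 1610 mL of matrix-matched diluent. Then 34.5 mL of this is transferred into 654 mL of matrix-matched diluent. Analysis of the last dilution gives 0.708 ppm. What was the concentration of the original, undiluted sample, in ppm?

566 ppm

Overall dilution factor = 40.08 × 19.96 = 800.
Original = 0.708 ppm × 800 = 566 ppm.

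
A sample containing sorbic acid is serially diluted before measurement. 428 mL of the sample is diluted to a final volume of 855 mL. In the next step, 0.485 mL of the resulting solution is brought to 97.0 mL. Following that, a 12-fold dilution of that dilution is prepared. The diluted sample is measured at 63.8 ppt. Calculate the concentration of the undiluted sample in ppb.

Overall dilution factor = 1.998 × 200 × 12 = 4794.
Original = 63.8 ppt × 4794 = 3.06 × 10⁵ ppt = 306 ppb.

306 ppb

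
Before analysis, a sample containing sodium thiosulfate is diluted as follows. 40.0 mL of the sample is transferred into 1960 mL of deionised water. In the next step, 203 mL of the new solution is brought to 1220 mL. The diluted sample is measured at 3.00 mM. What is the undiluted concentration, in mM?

901 mM

Overall dilution factor = 50 × 6.010 = 300.
Original = 3.00 mM × 300 = 901 mM.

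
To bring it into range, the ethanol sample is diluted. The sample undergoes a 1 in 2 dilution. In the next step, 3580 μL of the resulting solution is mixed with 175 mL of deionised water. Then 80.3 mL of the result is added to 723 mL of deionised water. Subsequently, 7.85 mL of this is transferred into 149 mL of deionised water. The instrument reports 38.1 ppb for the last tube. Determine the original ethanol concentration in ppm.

760 ppm

Overall dilution factor = 2 × 49.88 × 10.00 × 19.98 = 1.99 × 10⁴.
Original = 38.1 ppb × 1.99 × 10⁴ = 7.60 × 10⁵ ppb = 760 ppm.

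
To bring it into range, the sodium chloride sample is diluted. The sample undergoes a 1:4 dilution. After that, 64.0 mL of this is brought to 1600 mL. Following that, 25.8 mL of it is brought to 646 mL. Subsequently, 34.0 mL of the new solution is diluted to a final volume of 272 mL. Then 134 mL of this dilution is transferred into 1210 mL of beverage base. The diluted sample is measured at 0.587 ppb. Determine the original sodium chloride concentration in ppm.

118 ppm

Overall dilution factor = 4 × 25 × 25.04 × 8 × 10.03 = 2.01 × 10⁵.
Original = 0.587 ppb × 2.01 × 10⁵ = 1.18 × 10⁵ ppb = 118 ppm.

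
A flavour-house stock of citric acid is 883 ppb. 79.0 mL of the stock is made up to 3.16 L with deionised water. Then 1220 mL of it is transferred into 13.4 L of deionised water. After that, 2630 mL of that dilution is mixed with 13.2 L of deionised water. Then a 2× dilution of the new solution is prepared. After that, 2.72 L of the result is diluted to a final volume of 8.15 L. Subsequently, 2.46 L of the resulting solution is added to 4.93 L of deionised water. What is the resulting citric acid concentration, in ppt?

Overall dilution factor = 40 × 11.98 × 6.019 × 2 × 2.996 × 3.004 = 5.19 × 10⁴.
883 ppb / 5.19 × 10⁴ = 0.0170 ppb = 17.0 ppt.

17.0 ppt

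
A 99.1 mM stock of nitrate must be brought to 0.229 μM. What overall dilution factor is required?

Factor = C₀/C_target = 99.1 mM / 0.229 μM = 4.33 × 10⁵.

4.33 × 10⁵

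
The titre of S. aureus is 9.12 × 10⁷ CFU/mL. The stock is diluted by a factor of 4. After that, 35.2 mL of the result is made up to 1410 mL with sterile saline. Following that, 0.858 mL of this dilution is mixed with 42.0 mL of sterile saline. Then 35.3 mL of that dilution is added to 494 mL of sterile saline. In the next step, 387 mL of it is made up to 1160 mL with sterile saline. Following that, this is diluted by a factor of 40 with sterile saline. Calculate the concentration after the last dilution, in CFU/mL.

6.34 CFU/mL

Overall dilution factor = 4 × 40.06 × 49.95 × 14.99 × 2.997 × 40 = 1.44 × 10⁷.
9.12 × 10⁷ CFU/mL / 1.44 × 10⁷ = 6.34 CFU/mL.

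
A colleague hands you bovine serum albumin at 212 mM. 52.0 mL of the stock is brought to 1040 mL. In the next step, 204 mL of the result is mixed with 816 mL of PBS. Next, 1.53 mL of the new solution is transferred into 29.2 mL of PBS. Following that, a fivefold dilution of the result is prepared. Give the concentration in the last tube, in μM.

Overall dilution factor = 20 × 5 × 20.08 × 5 = 1.00 × 10⁴.
212 mM / 1.00 × 10⁴ = 0.0211 mM = 21.1 μM.

21.1 μM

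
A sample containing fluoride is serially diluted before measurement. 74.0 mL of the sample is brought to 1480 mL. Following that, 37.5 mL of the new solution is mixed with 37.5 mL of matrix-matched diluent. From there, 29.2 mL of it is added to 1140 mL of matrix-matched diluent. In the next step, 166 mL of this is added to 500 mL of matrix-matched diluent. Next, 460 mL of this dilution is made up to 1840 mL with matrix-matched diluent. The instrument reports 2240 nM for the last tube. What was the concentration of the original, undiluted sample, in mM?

57.6 mM

Overall dilution factor = 20 × 2 × 40.04 × 4.012 × 4 = 2.57 × 10⁴.
Original = 2240 nM × 2.57 × 10⁴ = 5.76 × 10⁷ nM = 57.6 mM.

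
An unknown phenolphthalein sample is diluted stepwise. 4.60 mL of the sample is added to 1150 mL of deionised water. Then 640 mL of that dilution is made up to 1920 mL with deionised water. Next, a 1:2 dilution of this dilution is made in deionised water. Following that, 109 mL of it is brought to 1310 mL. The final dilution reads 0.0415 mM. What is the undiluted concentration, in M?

Overall dilution factor = 251 × 3 × 2 × 12.02 = 1.81 × 10⁴.
Original = 0.0415 mM × 1.81 × 10⁴ = 751 mM = 0.751 M.

0.751 M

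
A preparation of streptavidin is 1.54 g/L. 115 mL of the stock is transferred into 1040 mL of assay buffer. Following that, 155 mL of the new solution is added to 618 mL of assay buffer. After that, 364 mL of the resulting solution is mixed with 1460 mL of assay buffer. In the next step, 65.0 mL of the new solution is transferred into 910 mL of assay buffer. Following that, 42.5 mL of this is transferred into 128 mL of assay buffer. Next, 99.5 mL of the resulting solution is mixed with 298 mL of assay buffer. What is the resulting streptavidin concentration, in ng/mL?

25.5 ng/mL

Overall dilution factor = 10.04 × 4.987 × 5.011 × 15 × 4.012 × 3.995 = 6.03 × 10⁴.
1.54 g/L / 6.03 × 10⁴ = 2.55 × 10⁻⁵ g/L = 25.5 ng/mL.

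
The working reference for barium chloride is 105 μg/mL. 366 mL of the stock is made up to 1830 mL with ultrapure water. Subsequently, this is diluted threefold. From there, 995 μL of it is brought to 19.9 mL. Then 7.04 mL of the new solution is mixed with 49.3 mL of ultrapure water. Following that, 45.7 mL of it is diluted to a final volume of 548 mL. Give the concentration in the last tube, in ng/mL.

3.65 ng/mL

Overall dilution factor = 5 × 3 × 20 × 8.003 × 11.99 = 2.88 × 10⁴.
105 μg/mL / 2.88 × 10⁴ = 3.65 × 10⁻³ μg/mL = 3.65 ng/mL.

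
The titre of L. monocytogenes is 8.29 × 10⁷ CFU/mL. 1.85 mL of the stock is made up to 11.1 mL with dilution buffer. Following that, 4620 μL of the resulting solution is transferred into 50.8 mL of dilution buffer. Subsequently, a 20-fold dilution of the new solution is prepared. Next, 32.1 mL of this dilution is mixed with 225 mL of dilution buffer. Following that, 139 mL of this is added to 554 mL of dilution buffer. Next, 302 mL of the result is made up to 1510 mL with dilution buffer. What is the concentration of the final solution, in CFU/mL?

288 CFU/mL

Overall dilution factor = 6 × 12.00 × 20 × 8.009 × 4.986 × 5 = 2.87 × 10⁵.
8.29 × 10⁷ CFU/mL / 2.87 × 10⁵ = 288 CFU/mL.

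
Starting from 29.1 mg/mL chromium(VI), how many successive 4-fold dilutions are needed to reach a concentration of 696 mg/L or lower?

Need 4ⁿ ≥ 41.8, so n ≥ log(41.8)/log(4) = 2.69.
Minimum whole steps: n = 3.

3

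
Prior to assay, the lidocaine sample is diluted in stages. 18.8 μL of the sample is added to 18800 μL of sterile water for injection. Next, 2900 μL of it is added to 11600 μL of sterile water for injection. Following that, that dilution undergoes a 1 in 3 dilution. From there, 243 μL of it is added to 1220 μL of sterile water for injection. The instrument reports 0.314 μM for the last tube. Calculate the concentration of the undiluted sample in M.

0.0284 M

Overall dilution factor = 1001 × 5 × 3 × 6.021 = 9.04 × 10⁴.
Original = 0.314 μM × 9.04 × 10⁴ = 2.84 × 10⁴ μM = 0.0284 M.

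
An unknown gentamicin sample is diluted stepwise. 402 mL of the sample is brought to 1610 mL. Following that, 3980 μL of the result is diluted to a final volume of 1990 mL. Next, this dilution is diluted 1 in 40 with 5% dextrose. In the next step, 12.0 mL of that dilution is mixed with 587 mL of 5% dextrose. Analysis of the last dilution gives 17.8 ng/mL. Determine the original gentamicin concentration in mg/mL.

Overall dilution factor = 4.005 × 500 × 40 × 49.92 = 4.00 × 10⁶.
Original = 17.8 ng/mL × 4.00 × 10⁶ = 7.12 × 10⁷ ng/mL = 71.2 mg/mL.

71.2 mg/mL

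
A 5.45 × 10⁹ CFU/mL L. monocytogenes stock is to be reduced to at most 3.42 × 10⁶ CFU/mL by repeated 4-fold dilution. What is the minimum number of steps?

Need 4ⁿ ≥ 1594, so n ≥ log(1594)/log(4) = 5.32.
Minimum whole steps: n = 6.

6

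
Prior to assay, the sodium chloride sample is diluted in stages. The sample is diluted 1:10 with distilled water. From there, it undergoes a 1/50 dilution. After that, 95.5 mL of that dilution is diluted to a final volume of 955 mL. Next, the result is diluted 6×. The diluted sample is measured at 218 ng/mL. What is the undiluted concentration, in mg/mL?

Overall dilution factor = 10 × 50 × 10 × 6 = 3.00 × 10⁴.
Original = 218 ng/mL × 3.00 × 10⁴ = 6.54 × 10⁶ ng/mL = 6.54 mg/mL.

6.54 mg/mL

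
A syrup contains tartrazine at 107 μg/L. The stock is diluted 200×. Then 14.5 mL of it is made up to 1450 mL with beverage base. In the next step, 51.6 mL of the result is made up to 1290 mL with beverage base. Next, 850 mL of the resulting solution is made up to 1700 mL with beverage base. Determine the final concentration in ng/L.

Overall dilution factor = 200 × 100 × 25 × 2 = 1.00 × 10⁶.
107 μg/L / 1.00 × 10⁶ = 1.07 × 10⁻⁴ μg/L = 0.107 ng/L.

0.107 ng/L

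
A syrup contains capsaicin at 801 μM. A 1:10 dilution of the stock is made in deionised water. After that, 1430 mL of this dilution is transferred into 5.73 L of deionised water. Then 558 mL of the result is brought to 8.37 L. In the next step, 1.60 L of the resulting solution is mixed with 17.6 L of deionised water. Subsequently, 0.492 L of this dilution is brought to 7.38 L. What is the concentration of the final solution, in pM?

5930 pM

Overall dilution factor = 10 × 5.007 × 15 × 12 × 15 = 1.35 × 10⁵.
801 μM / 1.35 × 10⁵ = 5.93 × 10⁻³ μM = 5930 pM.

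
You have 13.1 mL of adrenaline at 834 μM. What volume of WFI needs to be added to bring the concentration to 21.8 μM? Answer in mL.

488 mL

V₂ = C₁V₁/C₂ = 834 × 13.1 / 21.8 = 501 mL.
Diluent to add = V₂ − V₁ = 501 − 13.1 = 488 mL.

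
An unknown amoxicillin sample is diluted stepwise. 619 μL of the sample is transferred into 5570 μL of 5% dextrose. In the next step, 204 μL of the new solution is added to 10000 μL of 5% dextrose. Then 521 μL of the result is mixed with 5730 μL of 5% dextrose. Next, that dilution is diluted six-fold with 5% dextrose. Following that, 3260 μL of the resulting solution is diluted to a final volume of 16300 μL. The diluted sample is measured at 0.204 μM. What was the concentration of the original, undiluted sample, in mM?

36.7 mM

Overall dilution factor = 9.998 × 50.02 × 12.00 × 6 × 5 = 1.80 × 10⁵.
Original = 0.204 μM × 1.80 × 10⁵ = 3.67 × 10⁴ μM = 36.7 mM.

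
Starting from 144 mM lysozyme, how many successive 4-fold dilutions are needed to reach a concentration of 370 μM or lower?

5

Need 4ⁿ ≥ 389, so n ≥ log(389)/log(4) = 4.30.
Minimum whole steps: n = 5.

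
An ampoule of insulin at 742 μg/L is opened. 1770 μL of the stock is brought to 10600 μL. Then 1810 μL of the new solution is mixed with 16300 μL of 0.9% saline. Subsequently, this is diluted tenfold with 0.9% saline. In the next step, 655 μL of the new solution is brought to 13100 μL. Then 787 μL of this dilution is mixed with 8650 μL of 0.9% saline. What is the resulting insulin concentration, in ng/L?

Overall dilution factor = 5.989 × 10.01 × 10 × 20 × 11.99 = 1.44 × 10⁵.
742 μg/L / 1.44 × 10⁵ = 5.16 × 10⁻³ μg/L = 5.16 ng/L.

5.16 ng/L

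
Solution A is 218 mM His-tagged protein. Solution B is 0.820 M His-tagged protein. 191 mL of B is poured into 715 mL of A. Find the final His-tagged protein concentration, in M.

C_B = 0.820 M = 820 mM.
C_mix = (C_A·V_A + C_B·V_B)/(V_A + V_B) = (218×715 + 820×191) / 906.0 = 345 mM = 0.345 M.

0.345 M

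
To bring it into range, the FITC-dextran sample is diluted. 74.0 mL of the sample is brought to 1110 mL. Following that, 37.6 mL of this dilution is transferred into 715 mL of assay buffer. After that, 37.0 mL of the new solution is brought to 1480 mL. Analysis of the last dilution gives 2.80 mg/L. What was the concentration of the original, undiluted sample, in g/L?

33.6 g/L

Overall dilution factor = 15 × 20.02 × 40 = 1.20 × 10⁴.
Original = 2.80 mg/L × 1.20 × 10⁴ = 3.36 × 10⁴ mg/L = 33.6 g/L.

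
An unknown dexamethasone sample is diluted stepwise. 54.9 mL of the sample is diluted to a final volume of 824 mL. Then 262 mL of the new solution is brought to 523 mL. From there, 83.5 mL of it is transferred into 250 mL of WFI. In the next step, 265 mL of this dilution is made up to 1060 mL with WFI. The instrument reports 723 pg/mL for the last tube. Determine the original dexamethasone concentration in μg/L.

346 μg/L

Overall dilution factor = 15.01 × 1.996 × 3.994 × 4 = 479.
Original = 723 pg/mL × 479 = 3.46 × 10⁵ pg/mL = 346 μg/L.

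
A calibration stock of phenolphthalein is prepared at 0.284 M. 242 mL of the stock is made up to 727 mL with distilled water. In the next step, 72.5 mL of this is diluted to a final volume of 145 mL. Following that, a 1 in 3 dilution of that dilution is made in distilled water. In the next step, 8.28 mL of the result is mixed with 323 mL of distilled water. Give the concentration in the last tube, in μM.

Overall dilution factor = 3.004 × 2 × 3 × 40.01 = 721.
0.284 M / 721 = 3.94 × 10⁻⁴ M = 394 μM.

394 μM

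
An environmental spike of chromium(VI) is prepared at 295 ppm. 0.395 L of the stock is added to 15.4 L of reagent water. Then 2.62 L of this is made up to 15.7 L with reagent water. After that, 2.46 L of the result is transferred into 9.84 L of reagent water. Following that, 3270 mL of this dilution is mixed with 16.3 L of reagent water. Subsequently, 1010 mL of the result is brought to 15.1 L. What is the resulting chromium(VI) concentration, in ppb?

Overall dilution factor = 39.99 × 5.992 × 5 × 5.985 × 14.95 = 1.07 × 10⁵.
295 ppm / 1.07 × 10⁵ = 2.75 × 10⁻³ ppm = 2.75 ppb.

2.75 ppb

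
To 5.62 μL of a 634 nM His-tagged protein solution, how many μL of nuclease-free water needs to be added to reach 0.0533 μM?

0.0533 μM = 53.3 nM.
V₂ = C₁V₁/C₂ = 634 × 5.62 / 53.3 = 66.8 μL.
Diluent to add = V₂ − V₁ = 66.8 − 5.62 = 61.2 μL.

61.2 μL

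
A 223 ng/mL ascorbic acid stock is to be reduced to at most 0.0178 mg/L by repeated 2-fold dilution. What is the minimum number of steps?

4

Need 2ⁿ ≥ 12.5, so n ≥ log(12.5)/log(2) = 3.65.
Minimum whole steps: n = 4.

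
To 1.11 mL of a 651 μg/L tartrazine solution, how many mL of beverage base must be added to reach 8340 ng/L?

8340 ng/L = 8.34 μg/L.
V₂ = C₁V₁/C₂ = 651 × 1.11 / 8.34 = 86.6 mL.
Diluent to add = V₂ − V₁ = 86.6 − 1.11 = 85.5 mL.

85.5 mL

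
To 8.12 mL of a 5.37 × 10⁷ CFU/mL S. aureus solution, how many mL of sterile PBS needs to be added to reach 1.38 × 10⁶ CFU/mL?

308 mL

V₂ = C₁V₁/C₂ = 5.37 × 10⁷ × 8.12 / 1.38 × 10⁶ = 316 mL.
Diluent to add = V₂ − V₁ = 316 − 8.12 = 308 mL.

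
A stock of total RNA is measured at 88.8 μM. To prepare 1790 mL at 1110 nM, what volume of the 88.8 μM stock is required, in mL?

1110 nM = 1.11 μM.
V₁ = C₂V₂/C₁ = 1.11 × 1790 / 88.8 = 22.4 mL.

22.4 mL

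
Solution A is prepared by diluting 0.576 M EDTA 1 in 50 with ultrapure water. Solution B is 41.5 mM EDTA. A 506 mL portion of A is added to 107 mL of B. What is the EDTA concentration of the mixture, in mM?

C_A = 0.576 M / 50 = 0.0115 M.
C_B = 41.5 mM = 0.0415 M.
C_mix = (C_A·V_A + C_B·V_B)/(V_A + V_B) = (0.0115×506 + 0.0415×107) / 613.0 = 0.0168 M = 16.8 mM.

16.8 mM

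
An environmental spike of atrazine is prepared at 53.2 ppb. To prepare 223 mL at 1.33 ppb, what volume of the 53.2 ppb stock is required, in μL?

5570 μL

V₁ = C₂V₂/C₁ = 1.33 × 223 / 53.2 = 5.57 mL = 5570 μL.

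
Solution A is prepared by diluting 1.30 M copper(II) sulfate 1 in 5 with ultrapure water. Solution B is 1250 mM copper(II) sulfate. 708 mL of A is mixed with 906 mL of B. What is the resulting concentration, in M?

C_A = 1.30 M / 5 = 0.260 M.
C_B = 1250 mM = 1.25 M.
C_mix = (C_A·V_A + C_B·V_B)/(V_A + V_B) = (0.260×708 + 1.25×906) / 1614 = 0.816 M.

0.816 M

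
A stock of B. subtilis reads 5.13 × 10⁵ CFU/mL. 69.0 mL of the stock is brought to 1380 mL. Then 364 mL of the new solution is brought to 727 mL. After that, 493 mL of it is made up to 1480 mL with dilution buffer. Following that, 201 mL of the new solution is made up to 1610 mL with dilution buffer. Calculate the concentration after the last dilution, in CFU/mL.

534 CFU/mL

Overall dilution factor = 20 × 1.997 × 3.002 × 8.010 = 961.
5.13 × 10⁵ CFU/mL / 961 = 534 CFU/mL.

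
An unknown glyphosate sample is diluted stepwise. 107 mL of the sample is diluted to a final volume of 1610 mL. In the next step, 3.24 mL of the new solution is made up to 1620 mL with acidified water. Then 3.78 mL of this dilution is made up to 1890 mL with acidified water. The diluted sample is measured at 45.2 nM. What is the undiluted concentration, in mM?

Overall dilution factor = 15.05 × 500 × 500 = 3.76 × 10⁶.
Original = 45.2 nM × 3.76 × 10⁶ = 1.70 × 10⁸ nM = 170 mM.

170 mM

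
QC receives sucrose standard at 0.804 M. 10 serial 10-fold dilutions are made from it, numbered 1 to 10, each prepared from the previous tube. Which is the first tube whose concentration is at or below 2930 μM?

Tube n has concentration 0.804 M / 10ⁿ.
Need 10ⁿ ≥ 0.804 M / 2930 μM = 274, so n ≥ 2.44.
First such tube: n = 3.

tube 3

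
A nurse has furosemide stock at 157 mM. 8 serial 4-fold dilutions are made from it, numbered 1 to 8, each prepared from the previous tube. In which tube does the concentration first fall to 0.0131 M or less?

Tube n has concentration 157 mM / 4ⁿ.
Need 4ⁿ ≥ 157 mM / 0.0131 M = 12.0, so n ≥ 1.79.
First such tube: n = 2.

tube 2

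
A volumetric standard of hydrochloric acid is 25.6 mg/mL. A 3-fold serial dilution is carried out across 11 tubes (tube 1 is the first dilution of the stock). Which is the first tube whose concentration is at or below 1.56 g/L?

tube 3

Tube n has concentration 25.6 mg/mL / 3ⁿ.
Need 3ⁿ ≥ 25.6 mg/mL / 1.56 g/L = 16.4, so n ≥ 2.55.
First such tube: n = 3.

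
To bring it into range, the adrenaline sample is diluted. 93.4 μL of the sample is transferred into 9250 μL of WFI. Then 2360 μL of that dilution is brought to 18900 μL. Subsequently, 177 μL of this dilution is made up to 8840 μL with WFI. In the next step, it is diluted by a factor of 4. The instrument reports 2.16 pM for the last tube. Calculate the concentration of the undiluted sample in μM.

0.346 μM

Overall dilution factor = 100.0 × 8.008 × 49.94 × 4 = 1.60 × 10⁵.
Original = 2.16 pM × 1.60 × 10⁵ = 3.46 × 10⁵ pM = 0.346 μM.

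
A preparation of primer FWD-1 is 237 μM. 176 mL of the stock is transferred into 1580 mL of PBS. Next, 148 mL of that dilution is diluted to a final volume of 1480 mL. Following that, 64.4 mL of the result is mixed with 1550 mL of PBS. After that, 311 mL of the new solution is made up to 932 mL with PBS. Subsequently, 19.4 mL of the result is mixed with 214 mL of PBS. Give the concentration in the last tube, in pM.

Overall dilution factor = 9.977 × 10 × 25.07 × 2.997 × 12.03 = 9.02 × 10⁴.
237 μM / 9.02 × 10⁴ = 2.63 × 10⁻³ μM = 2630 pM.

2630 pM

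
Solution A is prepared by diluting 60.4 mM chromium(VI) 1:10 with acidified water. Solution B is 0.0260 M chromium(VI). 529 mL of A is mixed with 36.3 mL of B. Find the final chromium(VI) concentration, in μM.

C_A = 60.4 mM / 10 = 6.04 mM.
C_B = 0.0260 M = 26.0 mM.
C_mix = (C_A·V_A + C_B·V_B)/(V_A + V_B) = (6.04×529 + 26.0×36.3) / 565.3 = 7.32 mM = 7320 μM.

7320 μM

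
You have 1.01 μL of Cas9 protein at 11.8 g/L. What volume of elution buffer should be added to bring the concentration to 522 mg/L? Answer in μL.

21.8 μL

522 mg/L = 0.522 g/L.
V₂ = C₁V₁/C₂ = 11.8 × 1.01 / 0.522 = 22.8 μL.
Diluent to add = V₂ − V₁ = 22.8 − 1.01 = 21.8 μL.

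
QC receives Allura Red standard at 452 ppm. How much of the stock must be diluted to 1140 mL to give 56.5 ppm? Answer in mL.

142 mL

V₁ = C₂V₂/C₁ = 56.5 × 1140 / 452 = 142 mL.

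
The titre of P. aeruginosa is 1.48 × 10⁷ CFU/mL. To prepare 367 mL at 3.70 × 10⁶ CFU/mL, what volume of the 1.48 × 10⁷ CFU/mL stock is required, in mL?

V₁ = C₂V₂/C₁ = 3.70 × 10⁶ × 367 / 1.48 × 10⁷ = 91.8 mL.

91.8 mL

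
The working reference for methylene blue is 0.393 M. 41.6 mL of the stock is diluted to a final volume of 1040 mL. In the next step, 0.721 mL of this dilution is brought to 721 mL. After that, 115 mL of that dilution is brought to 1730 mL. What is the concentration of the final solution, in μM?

Overall dilution factor = 25 × 1000 × 15.04 = 3.76 × 10⁵.
0.393 M / 3.76 × 10⁵ = 1.04 × 10⁻⁶ M = 1.04 μM.

1.04 μM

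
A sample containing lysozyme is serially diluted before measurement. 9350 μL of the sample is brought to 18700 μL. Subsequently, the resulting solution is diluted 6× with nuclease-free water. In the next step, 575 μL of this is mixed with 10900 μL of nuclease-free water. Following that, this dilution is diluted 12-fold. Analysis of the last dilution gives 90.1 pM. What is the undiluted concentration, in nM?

Overall dilution factor = 2 × 6 × 19.96 × 12 = 2874.
Original = 90.1 pM × 2874 = 2.59 × 10⁵ pM = 259 nM.

259 nM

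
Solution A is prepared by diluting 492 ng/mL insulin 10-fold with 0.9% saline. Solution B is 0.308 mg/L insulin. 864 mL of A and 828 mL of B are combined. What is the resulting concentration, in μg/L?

176 μg/L

C_A = 492 ng/mL / 10 = 49.2 ng/mL.
C_B = 0.308 mg/L = 308 ng/mL.
C_mix = (C_A·V_A + C_B·V_B)/(V_A + V_B) = (49.2×864 + 308×828) / 1692 = 176 ng/mL = 176 μg/L.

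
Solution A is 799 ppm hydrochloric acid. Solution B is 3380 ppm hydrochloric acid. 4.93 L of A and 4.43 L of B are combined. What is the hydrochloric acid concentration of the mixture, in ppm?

C_mix = (C_A·V_A + C_B·V_B)/(V_A + V_B) = (799×4.93 + 3380×4.43) / 9.360 = 2021 ppm.

2020 ppm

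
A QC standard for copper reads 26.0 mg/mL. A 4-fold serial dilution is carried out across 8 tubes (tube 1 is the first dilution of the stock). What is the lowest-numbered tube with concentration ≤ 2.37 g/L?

tube 2

Tube n has concentration 26.0 mg/mL / 4ⁿ.
Need 4ⁿ ≥ 26.0 mg/mL / 2.37 g/L = 11.0, so n ≥ 1.73.
First such tube: n = 2.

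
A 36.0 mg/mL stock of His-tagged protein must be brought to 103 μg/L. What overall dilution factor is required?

3.50 × 10⁵

Factor = C₀/C_target = 36.0 mg/mL / 103 μg/L = 3.50 × 10⁵.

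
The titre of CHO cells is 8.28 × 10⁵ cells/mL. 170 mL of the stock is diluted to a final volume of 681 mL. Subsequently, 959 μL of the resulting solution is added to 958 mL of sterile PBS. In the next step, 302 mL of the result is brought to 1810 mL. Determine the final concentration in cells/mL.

34.5 cells/mL

Overall dilution factor = 4.006 × 1000.0 × 5.993 = 2.40 × 10⁴.
8.28 × 10⁵ cells/mL / 2.40 × 10⁴ = 34.5 cells/mL.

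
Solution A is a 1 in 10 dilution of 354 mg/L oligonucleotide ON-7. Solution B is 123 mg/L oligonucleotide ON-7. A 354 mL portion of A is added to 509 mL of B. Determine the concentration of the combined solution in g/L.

0.0871 g/L

C_A = 354 mg/L / 10 = 35.4 mg/L.
C_mix = (C_A·V_A + C_B·V_B)/(V_A + V_B) = (35.4×354 + 123×509) / 863.0 = 87.1 mg/L = 0.0871 g/L.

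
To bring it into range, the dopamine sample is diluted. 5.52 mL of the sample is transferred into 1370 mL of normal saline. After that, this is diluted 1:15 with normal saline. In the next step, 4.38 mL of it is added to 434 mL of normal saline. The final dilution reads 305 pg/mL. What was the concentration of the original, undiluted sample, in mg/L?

Overall dilution factor = 249.2 × 15 × 100.1 = 3.74 × 10⁵.
Original = 305 pg/mL × 3.74 × 10⁵ = 1.14 × 10⁸ pg/mL = 114 mg/L.

114 mg/L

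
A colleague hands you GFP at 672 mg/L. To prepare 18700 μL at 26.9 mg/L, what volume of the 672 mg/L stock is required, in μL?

V₁ = C₂V₂/C₁ = 26.9 × 18700 / 672 = 749 μL.

749 μL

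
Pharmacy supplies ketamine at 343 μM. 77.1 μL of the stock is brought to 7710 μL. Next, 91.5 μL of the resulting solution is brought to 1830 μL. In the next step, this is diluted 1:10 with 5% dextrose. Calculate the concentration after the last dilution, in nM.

17.1 nM

Overall dilution factor = 100 × 20 × 10 = 2.00 × 10⁴.
343 μM / 2.00 × 10⁴ = 0.0171 μM = 17.1 nM.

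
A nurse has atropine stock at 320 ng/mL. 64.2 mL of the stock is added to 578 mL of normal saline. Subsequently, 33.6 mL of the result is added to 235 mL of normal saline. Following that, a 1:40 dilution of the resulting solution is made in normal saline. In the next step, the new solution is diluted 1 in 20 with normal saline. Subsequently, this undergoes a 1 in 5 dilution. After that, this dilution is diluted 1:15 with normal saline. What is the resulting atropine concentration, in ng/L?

0.0667 ng/L

Overall dilution factor = 10.00 × 7.994 × 40 × 20 × 5 × 15 = 4.80 × 10⁶.
320 ng/mL / 4.80 × 10⁶ = 6.67 × 10⁻⁵ ng/mL = 0.0667 ng/L.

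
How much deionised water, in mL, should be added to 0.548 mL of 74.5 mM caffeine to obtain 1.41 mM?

V₂ = C₁V₁/C₂ = 74.5 × 0.548 / 1.41 = 29.0 mL.
Diluent to add = V₂ − V₁ = 29.0 − 0.548 = 28.4 mL.

28.4 mL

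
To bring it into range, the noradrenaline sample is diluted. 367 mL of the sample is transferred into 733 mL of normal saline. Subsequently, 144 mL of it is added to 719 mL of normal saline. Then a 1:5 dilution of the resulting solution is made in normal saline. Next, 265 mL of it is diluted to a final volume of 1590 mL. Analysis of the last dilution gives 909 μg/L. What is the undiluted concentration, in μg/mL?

490 μg/mL

Overall dilution factor = 2.997 × 5.993 × 5 × 6 = 539.
Original = 909 μg/L × 539 = 4.90 × 10⁵ μg/L = 490 μg/mL.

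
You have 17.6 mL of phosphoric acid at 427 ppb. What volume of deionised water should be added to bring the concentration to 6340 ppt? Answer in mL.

6340 ppt = 6.34 ppb.
V₂ = C₁V₁/C₂ = 427 × 17.6 / 6.34 = 1185 mL.
Diluent to add = V₂ − V₁ = 1185 − 17.6 = 1170 mL.

1170 mL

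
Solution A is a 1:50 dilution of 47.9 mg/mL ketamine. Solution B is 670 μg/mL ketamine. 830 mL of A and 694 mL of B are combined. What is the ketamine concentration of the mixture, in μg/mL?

C_A = 47.9 mg/mL / 50 = 0.958 mg/mL.
C_B = 670 μg/mL = 0.670 mg/mL.
C_mix = (C_A·V_A + C_B·V_B)/(V_A + V_B) = (0.958×830 + 0.670×694) / 1524 = 0.827 mg/mL = 827 μg/mL.

827 μg/mL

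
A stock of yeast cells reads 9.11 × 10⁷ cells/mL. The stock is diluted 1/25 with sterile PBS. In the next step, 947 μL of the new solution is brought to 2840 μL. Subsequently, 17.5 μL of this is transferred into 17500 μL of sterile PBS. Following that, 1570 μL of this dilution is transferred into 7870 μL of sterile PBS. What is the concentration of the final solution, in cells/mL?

202 cells/mL

Overall dilution factor = 25 × 2.999 × 1001 × 6.013 = 4.51 × 10⁵.
9.11 × 10⁷ cells/mL / 4.51 × 10⁵ = 202 cells/mL.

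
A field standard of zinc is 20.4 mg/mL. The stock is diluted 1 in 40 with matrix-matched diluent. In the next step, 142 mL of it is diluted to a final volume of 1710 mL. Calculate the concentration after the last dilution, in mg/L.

Overall dilution factor = 40 × 12.04 = 482.
20.4 mg/mL / 482 = 0.0424 mg/mL = 42.4 mg/L.

42.4 mg/L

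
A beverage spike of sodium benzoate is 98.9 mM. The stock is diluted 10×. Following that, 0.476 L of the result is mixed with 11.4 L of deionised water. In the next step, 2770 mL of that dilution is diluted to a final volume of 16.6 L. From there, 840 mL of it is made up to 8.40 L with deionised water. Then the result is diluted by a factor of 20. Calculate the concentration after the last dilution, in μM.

0.331 μM

Overall dilution factor = 10 × 24.95 × 5.993 × 10 × 20 = 2.99 × 10⁵.
98.9 mM / 2.99 × 10⁵ = 3.31 × 10⁻⁴ mM = 0.331 μM.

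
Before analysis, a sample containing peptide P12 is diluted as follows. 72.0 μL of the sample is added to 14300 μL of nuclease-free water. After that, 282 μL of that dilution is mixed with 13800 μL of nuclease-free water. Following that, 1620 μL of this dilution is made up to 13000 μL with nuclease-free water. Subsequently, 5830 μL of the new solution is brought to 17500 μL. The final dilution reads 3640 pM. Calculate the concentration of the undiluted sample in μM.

874 μM

Overall dilution factor = 199.6 × 49.94 × 8.025 × 3.002 = 2.40 × 10⁵.
Original = 3640 pM × 2.40 × 10⁵ = 8.74 × 10⁸ pM = 874 μM.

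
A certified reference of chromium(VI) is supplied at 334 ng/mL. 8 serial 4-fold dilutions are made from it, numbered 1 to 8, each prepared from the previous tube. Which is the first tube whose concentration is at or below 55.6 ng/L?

Tube n has concentration 334 ng/mL / 4ⁿ.
Need 4ⁿ ≥ 334 ng/mL / 55.6 ng/L = 6007, so n ≥ 6.28.
First such tube: n = 7.

tube 7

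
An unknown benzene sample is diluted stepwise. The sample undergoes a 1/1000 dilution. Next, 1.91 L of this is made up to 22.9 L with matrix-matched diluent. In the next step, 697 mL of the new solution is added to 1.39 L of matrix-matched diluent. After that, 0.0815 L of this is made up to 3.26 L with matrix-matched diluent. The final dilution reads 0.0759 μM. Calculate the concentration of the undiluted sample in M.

0.109 M

Overall dilution factor = 1000 × 11.99 × 2.994 × 40 = 1.44 × 10⁶.
Original = 0.0759 μM × 1.44 × 10⁶ = 1.09 × 10⁵ μM = 0.109 M.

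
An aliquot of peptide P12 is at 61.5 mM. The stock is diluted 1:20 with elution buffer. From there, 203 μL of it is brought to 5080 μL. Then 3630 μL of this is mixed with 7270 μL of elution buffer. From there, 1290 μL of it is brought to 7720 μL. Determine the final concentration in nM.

6840 nM

Overall dilution factor = 20 × 25.02 × 3.003 × 5.984 = 8994.
61.5 mM / 8994 = 6.84 × 10⁻³ mM = 6840 nM.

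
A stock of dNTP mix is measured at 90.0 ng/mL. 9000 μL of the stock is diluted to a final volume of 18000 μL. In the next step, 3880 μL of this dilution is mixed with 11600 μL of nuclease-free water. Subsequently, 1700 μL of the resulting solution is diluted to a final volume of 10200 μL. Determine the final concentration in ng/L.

1880 ng/L

Overall dilution factor = 2 × 3.990 × 6 = 47.9.
90.0 ng/mL / 47.9 = 1.88 ng/mL = 1880 ng/L.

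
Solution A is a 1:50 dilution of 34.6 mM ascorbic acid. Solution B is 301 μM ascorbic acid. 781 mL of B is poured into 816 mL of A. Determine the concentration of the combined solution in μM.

501 μM

C_A = 34.6 mM / 50 = 0.692 mM.
C_B = 301 μM = 0.301 mM.
C_mix = (C_A·V_A + C_B·V_B)/(V_A + V_B) = (0.692×816 + 0.301×781) / 1597 = 0.501 mM = 501 μM.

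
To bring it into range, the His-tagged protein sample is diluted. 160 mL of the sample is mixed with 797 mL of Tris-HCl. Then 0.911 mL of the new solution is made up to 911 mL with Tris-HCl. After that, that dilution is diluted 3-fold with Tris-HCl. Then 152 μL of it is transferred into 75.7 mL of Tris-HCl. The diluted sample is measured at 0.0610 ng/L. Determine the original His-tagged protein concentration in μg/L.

546 μg/L

Overall dilution factor = 5.981 × 1000 × 3 × 499.0 = 8.95 × 10⁶.
Original = 0.0610 ng/L × 8.95 × 10⁶ = 5.46 × 10⁵ ng/L = 546 μg/L.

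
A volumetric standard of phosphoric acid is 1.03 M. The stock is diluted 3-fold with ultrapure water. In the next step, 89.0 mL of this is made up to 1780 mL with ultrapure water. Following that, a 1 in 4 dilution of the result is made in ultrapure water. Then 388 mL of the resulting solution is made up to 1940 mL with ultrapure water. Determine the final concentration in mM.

0.858 mM

Overall dilution factor = 3 × 20 × 4 × 5 = 1200.
1.03 M / 1200 = 8.58 × 10⁻⁴ M = 0.858 mM.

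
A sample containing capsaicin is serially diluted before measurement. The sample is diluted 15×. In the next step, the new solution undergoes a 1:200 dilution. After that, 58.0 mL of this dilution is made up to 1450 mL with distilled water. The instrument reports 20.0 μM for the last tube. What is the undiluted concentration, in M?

1.50 M

Overall dilution factor = 15 × 200 × 25 = 7.50 × 10⁴.
Original = 20.0 μM × 7.50 × 10⁴ = 1.50 × 10⁶ μM = 1.50 M.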